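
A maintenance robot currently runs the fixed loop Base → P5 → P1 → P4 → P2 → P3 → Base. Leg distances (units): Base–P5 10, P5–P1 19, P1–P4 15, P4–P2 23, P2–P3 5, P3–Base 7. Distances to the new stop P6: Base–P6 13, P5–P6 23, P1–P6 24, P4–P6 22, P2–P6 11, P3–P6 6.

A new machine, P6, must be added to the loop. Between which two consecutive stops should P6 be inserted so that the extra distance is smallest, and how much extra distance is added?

Insertion cost between consecutive stops i–j is d(i,P6) + d(P6,j) − d(i,j):
  between Base and P5: 13 + 23 − 10 = 26
  between P5 and P1: 23 + 24 − 19 = 28
  between P1 and P4: 24 + 22 − 15 = 31
  between P4 and P2: 22 + 11 − 23 = 10
  between P2 and P3: 11 + 6 − 5 = 12
  between P3 and Base: 6 + 13 − 7 = 12
Cheapest insertion is between P4 and P2, adding 10.
New total = 79 + 10 = 89.

Minimum extra distance: 10, inserting P6 between P4 and P2.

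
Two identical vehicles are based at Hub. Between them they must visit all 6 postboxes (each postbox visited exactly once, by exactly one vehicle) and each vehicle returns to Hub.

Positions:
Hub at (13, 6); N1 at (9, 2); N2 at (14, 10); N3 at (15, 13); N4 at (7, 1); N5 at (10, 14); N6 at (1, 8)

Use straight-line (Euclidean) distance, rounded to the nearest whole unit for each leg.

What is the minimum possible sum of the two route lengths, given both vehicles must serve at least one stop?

Try each way of splitting the stops between the two vehicles (each non-empty) and, for each split, find the best tour for each vehicle:
  {N1} + {N2, N3, N4, N5, N6}: 12 + 40 = 52
  {N2} + {N1, N3, N4, N5, N6}: 8 + 40 = 48
  {N1, N2} + {N3, N4, N5, N6}: 19 + 40 = 59
  {N3} + {N1, N2, N4, N5, N6}: 14 + 38 = 52
  {N1, N3} + {N2, N4, N5, N6}: 26 + 38 = 64
  {N2, N3} + {N1, N4, N5, N6}: 14 + 37 = 51
  … (31 splits in total)
Best: vehicle 1 Hub → N2 → Hub = 8; vehicle 2 Hub → N1 → N4 → N6 → N5 → N3 → Hub = 40; combined 48.

Minimum combined distance: 48.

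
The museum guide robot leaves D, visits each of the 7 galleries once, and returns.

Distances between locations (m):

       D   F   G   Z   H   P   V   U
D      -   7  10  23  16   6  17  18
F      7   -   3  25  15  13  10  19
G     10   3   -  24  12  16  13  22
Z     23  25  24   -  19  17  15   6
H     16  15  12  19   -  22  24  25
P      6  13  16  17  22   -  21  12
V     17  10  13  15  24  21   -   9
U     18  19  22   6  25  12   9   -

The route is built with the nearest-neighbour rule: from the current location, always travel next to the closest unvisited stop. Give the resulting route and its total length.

At D the remaining stops are P 6, F 7, G 10, H 16, V 17, U 18, Z 23; go to P.
At P the remaining stops are U 12, F 13, G 16, Z 17, V 21, H 22; go to U.
At U the remaining stops are Z 6, V 9, F 19, G 22, H 25; go to Z.
At Z the remaining stops are V 15, H 19, G 24, F 25; go to V.
At V the remaining stops are F 10, G 13, H 24; go to F.
At F the remaining stops are G 3, H 15; go to G.
At G the remaining stops are H 12; go to H.
Return H→D: 16.
Total = 6 + 12 + 6 + 15 + 10 + 3 + 12 + 16 = 80.

80 m along D → P → U → Z → V → F → G → H → D.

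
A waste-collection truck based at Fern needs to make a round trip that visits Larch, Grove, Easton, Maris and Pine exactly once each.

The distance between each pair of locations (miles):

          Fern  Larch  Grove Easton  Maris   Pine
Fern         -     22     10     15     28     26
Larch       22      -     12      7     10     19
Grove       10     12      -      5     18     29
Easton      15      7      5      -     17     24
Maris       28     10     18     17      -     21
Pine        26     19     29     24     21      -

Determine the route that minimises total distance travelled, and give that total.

With 5 stops there are 5!/2 = 60 distinct round trips (a route and its reverse cost the same).
Fern-Larch-Grove-Easton-Maris-Pine-Fern: 22+12+5+17+21+26 = 103
Fern-Larch-Grove-Easton-Pine-Maris-Fern: 22+12+5+24+21+28 = 112
Fern-Larch-Grove-Maris-Easton-Pine-Fern: 22+12+18+17+24+26 = 119
Fern-Larch-Grove-Maris-Pine-Easton-Fern: 22+12+18+21+24+15 = 112
Fern-Larch-Grove-Pine-Easton-Maris-Fern: 22+12+29+24+17+28 = 132
Fern-Larch-Grove-Pine-Maris-Easton-Fern: 22+12+29+21+17+15 = 116
Fern-Larch-Easton-Grove-Maris-Pine-Fern: 22+7+5+18+21+26 = 99
Fern-Larch-Easton-Grove-Pine-Maris-Fern: 22+7+5+29+21+28 = 112
Fern-Larch-Easton-Maris-Grove-Pine-Fern: 22+7+17+18+29+26 = 119
Fern-Larch-Easton-Maris-Pine-Grove-Fern: 22+7+17+21+29+10 = 106
Fern-Larch-Easton-Pine-Grove-Maris-Fern: 22+7+24+29+18+28 = 128
Fern-Larch-Easton-Pine-Maris-Grove-Fern: 22+7+24+21+18+10 = 102
Fern-Larch-Maris-Grove-Easton-Pine-Fern: 22+10+18+5+24+26 = 105
Fern-Larch-Maris-Grove-Pine-Easton-Fern: 22+10+18+29+24+15 = 118
… (46 more)
Fern-Grove-Easton-Larch-Maris-Pine-Fern: 10+5+7+10+21+26 = 79  ← best
The minimum is 79.
One optimal route: Fern → Grove → Easton → Larch → Maris → Pine → Fern (or its reverse).

Shortest round trip = 79 miles.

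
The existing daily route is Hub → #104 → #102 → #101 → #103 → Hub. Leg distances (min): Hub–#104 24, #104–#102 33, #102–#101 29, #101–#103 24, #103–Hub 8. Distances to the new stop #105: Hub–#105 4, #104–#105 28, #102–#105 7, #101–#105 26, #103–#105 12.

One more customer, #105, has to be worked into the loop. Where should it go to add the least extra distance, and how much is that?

Adding 2 min by placing #105 on the #104–#102 leg.

Insertion cost between consecutive stops i–j is d(i,#105) + d(#105,j) − d(i,j):
  between Hub and #104: 4 + 28 − 24 = 8
  between #104 and #102: 28 + 7 − 33 = 2
  between #102 and #101: 7 + 26 − 29 = 4
  between #101 and #103: 26 + 12 − 24 = 14
  between #103 and Hub: 12 + 4 − 8 = 8
Cheapest insertion is between #104 and #102, adding 2.
New total = 118 + 2 = 120.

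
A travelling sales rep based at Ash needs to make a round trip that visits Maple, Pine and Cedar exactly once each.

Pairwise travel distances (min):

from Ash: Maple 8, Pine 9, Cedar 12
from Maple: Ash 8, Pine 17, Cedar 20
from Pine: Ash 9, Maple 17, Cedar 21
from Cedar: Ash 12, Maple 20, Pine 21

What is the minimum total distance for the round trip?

Shortest round trip = 58 min.

With 3 stops there are 3!/2 = 3 distinct round trips (a route and its reverse cost the same).
Ash→Maple→Pine→Cedar→Ash: 8+17+21+12 = 58
Ash→Maple→Cedar→Pine→Ash: 8+20+21+9 = 58
Ash→Pine→Maple→Cedar→Ash: 9+17+20+12 = 58
The minimum is 58.
One optimal route: Ash → Maple → Pine → Cedar → Ash (or its reverse).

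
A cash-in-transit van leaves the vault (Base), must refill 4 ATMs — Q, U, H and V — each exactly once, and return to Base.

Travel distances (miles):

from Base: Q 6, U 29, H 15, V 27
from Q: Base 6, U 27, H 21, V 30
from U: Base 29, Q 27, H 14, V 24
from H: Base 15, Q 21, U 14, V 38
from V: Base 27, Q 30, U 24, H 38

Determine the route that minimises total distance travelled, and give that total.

Minimum total distance: 89 miles.

Base-Q-U-H-V-Base: 6+27+14+38+27 = 112
Base-Q-U-V-H-Base: 6+27+24+38+15 = 110
Base-Q-H-U-V-Base: 6+21+14+24+27 = 92
Base-Q-H-V-U-Base: 6+21+38+24+29 = 118
Base-Q-V-U-H-Base: 6+30+24+14+15 = 89
Base-Q-V-H-U-Base: 6+30+38+14+29 = 117
Base-U-Q-H-V-Base: 29+27+21+38+27 = 142
Base-U-Q-V-H-Base: 29+27+30+38+15 = 139
Base-U-H-Q-V-Base: 29+14+21+30+27 = 121
Base-U-V-Q-H-Base: 29+24+30+21+15 = 119
Base-H-Q-U-V-Base: 15+21+27+24+27 = 114
Base-H-U-Q-V-Base: 15+14+27+30+27 = 113
The minimum is 89.
One optimal route: Base → Q → V → U → H → Base (or its reverse).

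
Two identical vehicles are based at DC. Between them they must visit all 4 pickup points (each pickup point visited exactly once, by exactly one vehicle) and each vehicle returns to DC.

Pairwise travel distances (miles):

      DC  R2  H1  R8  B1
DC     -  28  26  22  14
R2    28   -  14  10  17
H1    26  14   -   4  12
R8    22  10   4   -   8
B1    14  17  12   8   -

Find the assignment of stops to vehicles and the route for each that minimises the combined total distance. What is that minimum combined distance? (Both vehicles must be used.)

Try each way of splitting the stops between the two vehicles (each non-empty) and, for each split, find the best tour for each vehicle:
  {R2} + {H1, R8, B1}: 56 + 52 = 108
  {H1} + {R2, R8, B1}: 52 + 60 = 112
  {R2, H1} + {R8, B1}: 68 + 44 = 112
  {R8} + {R2, H1, B1}: 44 + 68 = 112
  {R2, R8} + {H1, B1}: 60 + 52 = 112
  {H1, R8} + {R2, B1}: 52 + 59 = 111
  … (7 splits in total)
  {R2, H1, R8} + {B1}: 68 + 28 = 96  ← best
Best: vehicle 1 DC → R2 → H1 → R8 → DC = 68; vehicle 2 DC → B1 → DC = 28; combined 96.

96 miles — the smallest possible combined total.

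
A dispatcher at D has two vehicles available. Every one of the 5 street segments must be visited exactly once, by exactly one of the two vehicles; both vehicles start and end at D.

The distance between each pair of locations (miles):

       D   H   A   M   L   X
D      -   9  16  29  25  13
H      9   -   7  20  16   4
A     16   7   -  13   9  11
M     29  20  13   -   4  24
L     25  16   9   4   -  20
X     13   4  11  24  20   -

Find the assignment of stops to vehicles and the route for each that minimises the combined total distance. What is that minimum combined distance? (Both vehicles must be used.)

Minimum combined distance: 84 miles.

There are 2^4 − 1 = 15 ways to divide the 5 stops into two non-empty groups. For each, the best each vehicle can do is its own shortest tour through its group:
  {H} + {A, M, L, X}: 18 + 66 = 84
  {A} + {H, M, L, X}: 32 + 66 = 98
  {H, A} + {M, L, X}: 32 + 66 = 98
  {M} + {H, A, L, X}: 58 + 58 = 116
  {H, M} + {A, L, X}: 58 + 58 = 116
  {A, M} + {H, L, X}: 58 + 58 = 116
  … (15 splits in total)
Best: vehicle 1 D → H → D = 18; vehicle 2 D → A → M → L → X → D = 66; combined 84.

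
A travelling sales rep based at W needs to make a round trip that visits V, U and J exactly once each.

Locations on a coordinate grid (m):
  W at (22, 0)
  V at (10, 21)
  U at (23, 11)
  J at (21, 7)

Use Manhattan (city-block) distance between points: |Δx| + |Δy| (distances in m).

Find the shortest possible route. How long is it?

Shortest round trip = 68 m.

There are 3 distinct closed tours to check (reversals are equivalent).
W-V-U-J-W: 33+23+6+8 = 70
W-V-J-U-W: 33+25+6+12 = 76
W-U-V-J-W: 12+23+25+8 = 68
The minimum is 68.
One optimal route: W → U → V → J → W (or its reverse).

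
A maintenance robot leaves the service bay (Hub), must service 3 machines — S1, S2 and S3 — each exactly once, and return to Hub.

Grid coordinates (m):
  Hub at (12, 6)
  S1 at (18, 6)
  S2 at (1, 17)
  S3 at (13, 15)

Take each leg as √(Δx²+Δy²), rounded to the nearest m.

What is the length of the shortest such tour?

Hub-S1-S2-S3-Hub: 6+20+12+9 = 47
Hub-S1-S3-S2-Hub: 6+10+12+16 = 44
Hub-S2-S1-S3-Hub: 16+20+10+9 = 55
The minimum is 44.
One optimal route: Hub → S1 → S3 → S2 → Hub (or its reverse).

Shortest round trip = 44 m.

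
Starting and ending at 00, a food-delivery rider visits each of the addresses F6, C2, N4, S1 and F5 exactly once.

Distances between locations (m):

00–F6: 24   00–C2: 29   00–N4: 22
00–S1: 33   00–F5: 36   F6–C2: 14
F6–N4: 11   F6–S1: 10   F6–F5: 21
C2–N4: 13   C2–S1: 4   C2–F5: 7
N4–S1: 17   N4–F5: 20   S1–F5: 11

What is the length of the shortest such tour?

There are 60 distinct closed tours to check (reversals are equivalent).
00→F6→C2→N4→S1→F5→00: 24+14+13+17+11+36 = 115
00→F6→C2→N4→F5→S1→00: 24+14+13+20+11+33 = 115
00→F6→C2→S1→N4→F5→00: 24+14+4+17+20+36 = 115
00→F6→C2→S1→F5→N4→00: 24+14+4+11+20+22 = 95
00→F6→C2→F5→N4→S1→00: 24+14+7+20+17+33 = 115
00→F6→C2→F5→S1→N4→00: 24+14+7+11+17+22 = 95
00→F6→N4→C2→S1→F5→00: 24+11+13+4+11+36 = 99
00→F6→N4→C2→F5→S1→00: 24+11+13+7+11+33 = 99
00→F6→N4→S1→C2→F5→00: 24+11+17+4+7+36 = 99
00→F6→N4→S1→F5→C2→00: 24+11+17+11+7+29 = 99
00→F6→N4→F5→C2→S1→00: 24+11+20+7+4+33 = 99
00→F6→N4→F5→S1→C2→00: 24+11+20+11+4+29 = 99
00→F6→S1→C2→N4→F5→00: 24+10+4+13+20+36 = 107
00→F6→S1→C2→F5→N4→00: 24+10+4+7+20+22 = 87
… (46 more)
The minimum is 87.
One optimal route: 00 → F6 → S1 → C2 → F5 → N4 → 00 (or its reverse).

Shortest round trip = 87 m.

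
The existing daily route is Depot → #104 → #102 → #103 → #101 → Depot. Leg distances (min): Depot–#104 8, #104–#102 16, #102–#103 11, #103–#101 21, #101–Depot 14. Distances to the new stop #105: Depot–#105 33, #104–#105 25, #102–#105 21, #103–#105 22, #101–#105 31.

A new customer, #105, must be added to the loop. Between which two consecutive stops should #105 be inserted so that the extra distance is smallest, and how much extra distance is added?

Insertion cost between consecutive stops i–j is d(i,#105) + d(#105,j) − d(i,j):
  between Depot and #104: 33 + 25 − 8 = 50
  between #104 and #102: 25 + 21 − 16 = 30
  between #102 and #103: 21 + 22 − 11 = 32
  between #103 and #101: 22 + 31 − 21 = 32
  between #101 and Depot: 31 + 33 − 14 = 50
Cheapest insertion is between #104 and #102, adding 30.
New total = 70 + 30 = 100.

Minimum extra distance: 30 min, inserting #105 between #104 and #102.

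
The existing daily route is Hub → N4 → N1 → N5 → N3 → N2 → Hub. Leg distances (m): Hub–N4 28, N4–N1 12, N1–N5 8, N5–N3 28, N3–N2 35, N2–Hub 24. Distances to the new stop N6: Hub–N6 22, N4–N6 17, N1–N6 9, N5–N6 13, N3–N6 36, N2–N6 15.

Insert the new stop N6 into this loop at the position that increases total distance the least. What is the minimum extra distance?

Insertion cost between consecutive stops i–j is d(i,N6) + d(N6,j) − d(i,j):
  between Hub and N4: 22 + 17 − 28 = 11
  between N4 and N1: 17 + 9 − 12 = 14
  between N1 and N5: 9 + 13 − 8 = 14
  between N5 and N3: 13 + 36 − 28 = 21
  between N3 and N2: 36 + 15 − 35 = 16
  between N2 and Hub: 15 + 22 − 24 = 13
Cheapest insertion is between Hub and N4, adding 11.
New total = 135 + 11 = 146.

+11 m — insert N6 between Hub and N4.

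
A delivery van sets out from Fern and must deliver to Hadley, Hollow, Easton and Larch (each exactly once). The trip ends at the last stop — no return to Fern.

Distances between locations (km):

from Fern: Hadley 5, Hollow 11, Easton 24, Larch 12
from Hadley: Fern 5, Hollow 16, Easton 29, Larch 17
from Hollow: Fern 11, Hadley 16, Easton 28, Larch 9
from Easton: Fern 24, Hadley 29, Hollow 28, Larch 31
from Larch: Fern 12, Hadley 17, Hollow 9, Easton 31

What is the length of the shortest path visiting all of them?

Shortest open route: 59 km.

There are 4! = 24 possible orderings.
Fern - Hadley - Hollow - Easton - Larch: 5+16+28+31 = 80
Fern - Hadley - Hollow - Larch - Easton: 5+16+9+31 = 61
Fern - Hadley - Easton - Hollow - Larch: 5+29+28+9 = 71
Fern - Hadley - Easton - Larch - Hollow: 5+29+31+9 = 74
Fern - Hadley - Larch - Hollow - Easton: 5+17+9+28 = 59
Fern - Hadley - Larch - Easton - Hollow: 5+17+31+28 = 81
Fern - Hollow - Hadley - Easton - Larch: 11+16+29+31 = 87
Fern - Hollow - Hadley - Larch - Easton: 11+16+17+31 = 75
Fern - Hollow - Easton - Hadley - Larch: 11+28+29+17 = 85
Fern - Hollow - Easton - Larch - Hadley: 11+28+31+17 = 87
Fern - Hollow - Larch - Hadley - Easton: 11+9+17+29 = 66
Fern - Hollow - Larch - Easton - Hadley: 11+9+31+29 = 80
Fern - Easton - Hadley - Hollow - Larch: 24+29+16+9 = 78
Fern - Easton - Hadley - Larch - Hollow: 24+29+17+9 = 79
… (10 more)
The minimum is 59.
One shortest path: Fern → Hadley → Larch → Hollow → Easton.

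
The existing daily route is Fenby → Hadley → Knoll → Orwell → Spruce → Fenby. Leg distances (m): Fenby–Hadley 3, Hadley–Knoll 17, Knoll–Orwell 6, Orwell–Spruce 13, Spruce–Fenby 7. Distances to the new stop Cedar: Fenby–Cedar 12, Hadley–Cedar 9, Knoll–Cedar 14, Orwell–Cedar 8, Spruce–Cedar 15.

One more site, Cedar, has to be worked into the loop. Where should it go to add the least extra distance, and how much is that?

Minimum extra distance: 6 m, inserting Cedar between Hadley and Knoll.

Insertion cost between consecutive stops i–j is d(i,Cedar) + d(Cedar,j) − d(i,j):
  between Fenby and Hadley: 12 + 9 − 3 = 18
  between Hadley and Knoll: 9 + 14 − 17 = 6
  between Knoll and Orwell: 14 + 8 − 6 = 16
  between Orwell and Spruce: 8 + 15 − 13 = 10
  between Spruce and Fenby: 15 + 12 − 7 = 20
Cheapest insertion is between Hadley and Knoll, adding 6.
New total = 46 + 6 = 52.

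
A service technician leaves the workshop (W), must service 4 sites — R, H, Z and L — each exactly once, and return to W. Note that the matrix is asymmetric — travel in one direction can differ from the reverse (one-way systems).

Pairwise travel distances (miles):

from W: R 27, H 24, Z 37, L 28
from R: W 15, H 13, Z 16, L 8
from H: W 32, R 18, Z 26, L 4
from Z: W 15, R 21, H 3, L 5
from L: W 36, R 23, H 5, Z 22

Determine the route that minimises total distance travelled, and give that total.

W→R→H→Z→L→W: 27+13+26+5+36 = 107
W→R→H→L→Z→W: 27+13+4+22+15 = 81
W→R→Z→H→L→W: 27+16+3+4+36 = 86
W→R→Z→L→H→W: 27+16+5+5+32 = 85
W→R→L→H→Z→W: 27+8+5+26+15 = 81
W→R→L→Z→H→W: 27+8+22+3+32 = 92
W→H→R→Z→L→W: 24+18+16+5+36 = 99
W→H→R→L→Z→W: 24+18+8+22+15 = 87
W→H→Z→R→L→W: 24+26+21+8+36 = 115
W→H→Z→L→R→W: 24+26+5+23+15 = 93
W→H→L→R→Z→W: 24+4+23+16+15 = 82
W→H→L→Z→R→W: 24+4+22+21+15 = 86
W→Z→R→H→L→W: 37+21+13+4+36 = 111
W→Z→R→L→H→W: 37+21+8+5+32 = 103
… (10 more)
W→Z→L→H→R→W: 37+5+5+18+15 = 80  ← best
The minimum is 80.
One optimal route: W → Z → L → H → R → W.

Minimum total distance: 80 miles.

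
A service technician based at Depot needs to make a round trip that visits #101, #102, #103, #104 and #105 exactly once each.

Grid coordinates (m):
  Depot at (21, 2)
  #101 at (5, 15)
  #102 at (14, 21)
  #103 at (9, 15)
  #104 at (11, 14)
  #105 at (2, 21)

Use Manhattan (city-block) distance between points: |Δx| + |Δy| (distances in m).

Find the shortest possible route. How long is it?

There are 60 distinct closed tours to check (reversals are equivalent).
Depot → #101 → #102 → #103 → #104 → #105 → Depot: 29+15+11+3+16+38 = 112
Depot → #101 → #102 → #103 → #105 → #104 → Depot: 29+15+11+13+16+22 = 106
Depot → #101 → #102 → #104 → #103 → #105 → Depot: 29+15+10+3+13+38 = 108
Depot → #101 → #102 → #104 → #105 → #103 → Depot: 29+15+10+16+13+25 = 108
Depot → #101 → #102 → #105 → #103 → #104 → Depot: 29+15+12+13+3+22 = 94
Depot → #101 → #102 → #105 → #104 → #103 → Depot: 29+15+12+16+3+25 = 100
Depot → #101 → #103 → #102 → #104 → #105 → Depot: 29+4+11+10+16+38 = 108
Depot → #101 → #103 → #102 → #105 → #104 → Depot: 29+4+11+12+16+22 = 94
Depot → #101 → #103 → #104 → #102 → #105 → Depot: 29+4+3+10+12+38 = 96
Depot → #101 → #103 → #104 → #105 → #102 → Depot: 29+4+3+16+12+26 = 90
Depot → #101 → #103 → #105 → #102 → #104 → Depot: 29+4+13+12+10+22 = 90
Depot → #101 → #103 → #105 → #104 → #102 → Depot: 29+4+13+16+10+26 = 98
Depot → #101 → #104 → #102 → #103 → #105 → Depot: 29+7+10+11+13+38 = 108
Depot → #101 → #104 → #102 → #105 → #103 → Depot: 29+7+10+12+13+25 = 96
… (46 more)
Depot → #102 → #105 → #101 → #103 → #104 → Depot: 26+12+9+4+3+22 = 76  ← best
The minimum is 76.
One optimal route: Depot → #102 → #105 → #101 → #103 → #104 → Depot (or its reverse).

76 m — the shortest possible round trip.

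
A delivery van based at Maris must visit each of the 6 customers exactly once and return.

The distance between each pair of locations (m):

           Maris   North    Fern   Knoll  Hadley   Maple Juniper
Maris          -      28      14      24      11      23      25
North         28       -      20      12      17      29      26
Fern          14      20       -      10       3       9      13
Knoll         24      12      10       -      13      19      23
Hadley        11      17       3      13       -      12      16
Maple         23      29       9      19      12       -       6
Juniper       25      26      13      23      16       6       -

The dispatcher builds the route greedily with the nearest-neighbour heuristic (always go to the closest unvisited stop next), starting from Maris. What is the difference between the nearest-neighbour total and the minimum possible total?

Maris: Hadley=11, Fern=14, Maple=23, Knoll=24, Juniper=25, North=28 ⇒ Hadley
Hadley: Fern=3, Maple=12, Knoll=13, Juniper=16, North=17 ⇒ Fern
Fern: Maple=9, Knoll=10, Juniper=13, North=20 ⇒ Maple
Maple: Juniper=6, Knoll=19, North=29 ⇒ Juniper
Juniper: Knoll=23, North=26 ⇒ Knoll
Knoll: North=12 ⇒ North
NN route Maris → Hadley → Fern → Maple → Juniper → Knoll → North → Maris costs 92.
Optimal: Maris → Hadley → North → Knoll → Fern → Maple → Juniper → Maris costs 90 (by enumerating all 360 distinct tours).
Excess = 92 − 90 = 2.

The nearest-neighbour route is 2 m longer than optimal.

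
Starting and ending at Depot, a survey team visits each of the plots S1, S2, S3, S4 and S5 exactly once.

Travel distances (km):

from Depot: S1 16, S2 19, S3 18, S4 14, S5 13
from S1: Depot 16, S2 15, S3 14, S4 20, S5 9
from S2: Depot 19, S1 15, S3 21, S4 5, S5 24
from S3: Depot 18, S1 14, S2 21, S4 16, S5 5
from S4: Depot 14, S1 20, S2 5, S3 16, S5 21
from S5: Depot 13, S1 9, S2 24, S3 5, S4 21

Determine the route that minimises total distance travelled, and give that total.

66 km — the shortest possible round trip.

With 5 stops there are 5!/2 = 60 distinct round trips (a route and its reverse cost the same).
Depot→S1→S2→S3→S4→S5→Depot: 16+15+21+16+21+13 = 102
Depot→S1→S2→S3→S5→S4→Depot: 16+15+21+5+21+14 = 92
Depot→S1→S2→S4→S3→S5→Depot: 16+15+5+16+5+13 = 70
Depot→S1→S2→S4→S5→S3→Depot: 16+15+5+21+5+18 = 80
Depot→S1→S2→S5→S3→S4→Depot: 16+15+24+5+16+14 = 90
Depot→S1→S2→S5→S4→S3→Depot: 16+15+24+21+16+18 = 110
Depot→S1→S3→S2→S4→S5→Depot: 16+14+21+5+21+13 = 90
Depot→S1→S3→S2→S5→S4→Depot: 16+14+21+24+21+14 = 110
Depot→S1→S3→S4→S2→S5→Depot: 16+14+16+5+24+13 = 88
Depot→S1→S3→S4→S5→S2→Depot: 16+14+16+21+24+19 = 110
Depot→S1→S3→S5→S2→S4→Depot: 16+14+5+24+5+14 = 78
Depot→S1→S3→S5→S4→S2→Depot: 16+14+5+21+5+19 = 80
Depot→S1→S4→S2→S3→S5→Depot: 16+20+5+21+5+13 = 80
Depot→S1→S4→S2→S5→S3→Depot: 16+20+5+24+5+18 = 88
… (46 more)
Depot→S3→S5→S1→S2→S4→Depot: 18+5+9+15+5+14 = 66  ← best
The minimum is 66.
One optimal route: Depot → S3 → S5 → S1 → S2 → S4 → Depot (or its reverse).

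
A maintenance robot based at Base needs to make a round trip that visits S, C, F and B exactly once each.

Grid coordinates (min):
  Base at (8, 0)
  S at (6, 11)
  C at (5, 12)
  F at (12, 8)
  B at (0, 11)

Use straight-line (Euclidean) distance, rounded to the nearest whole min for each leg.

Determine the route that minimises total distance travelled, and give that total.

Base-S-C-F-B-Base: 11+1+8+12+14 = 46
Base-S-C-B-F-Base: 11+1+5+12+9 = 38
Base-S-F-C-B-Base: 11+7+8+5+14 = 45
Base-S-F-B-C-Base: 11+7+12+5+12 = 47
Base-S-B-C-F-Base: 11+6+5+8+9 = 39
Base-S-B-F-C-Base: 11+6+12+8+12 = 49
Base-C-S-F-B-Base: 12+1+7+12+14 = 46
Base-C-S-B-F-Base: 12+1+6+12+9 = 40
Base-C-F-S-B-Base: 12+8+7+6+14 = 47
Base-C-B-S-F-Base: 12+5+6+7+9 = 39
Base-F-S-C-B-Base: 9+7+1+5+14 = 36
Base-F-C-S-B-Base: 9+8+1+6+14 = 38
The minimum is 36.
One optimal route: Base → F → S → C → B → Base (or its reverse).

Shortest round trip = 36 min.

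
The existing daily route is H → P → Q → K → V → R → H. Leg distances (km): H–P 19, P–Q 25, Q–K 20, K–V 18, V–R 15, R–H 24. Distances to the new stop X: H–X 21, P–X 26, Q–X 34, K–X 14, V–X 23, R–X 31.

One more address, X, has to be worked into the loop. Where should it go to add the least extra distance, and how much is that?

Minimum extra distance: 19 km, inserting X between K and V.

Insertion cost between consecutive stops i–j is d(i,X) + d(X,j) − d(i,j):
  between H and P: 21 + 26 − 19 = 28
  between P and Q: 26 + 34 − 25 = 35
  between Q and K: 34 + 14 − 20 = 28
  between K and V: 14 + 23 − 18 = 19
  between V and R: 23 + 31 − 15 = 39
  between R and H: 31 + 21 − 24 = 28
Cheapest insertion is between K and V, adding 19.
New total = 121 + 19 = 140.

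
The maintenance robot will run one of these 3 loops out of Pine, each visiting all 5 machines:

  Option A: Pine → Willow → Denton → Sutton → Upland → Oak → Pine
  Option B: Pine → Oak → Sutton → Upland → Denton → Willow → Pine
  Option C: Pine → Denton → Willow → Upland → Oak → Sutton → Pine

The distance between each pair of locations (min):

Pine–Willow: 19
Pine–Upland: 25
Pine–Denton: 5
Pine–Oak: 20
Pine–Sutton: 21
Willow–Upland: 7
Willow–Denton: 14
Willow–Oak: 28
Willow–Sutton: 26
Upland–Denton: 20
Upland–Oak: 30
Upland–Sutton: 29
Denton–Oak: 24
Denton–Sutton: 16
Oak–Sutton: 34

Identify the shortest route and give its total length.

Shortest is Option C, total 111 min.

Option A: 19 + 14 + 16 + 29 + 30 + 20 = 128
Option B: 20 + 34 + 29 + 20 + 14 + 19 = 136
Option C: 5 + 14 + 7 + 30 + 34 + 21 = 111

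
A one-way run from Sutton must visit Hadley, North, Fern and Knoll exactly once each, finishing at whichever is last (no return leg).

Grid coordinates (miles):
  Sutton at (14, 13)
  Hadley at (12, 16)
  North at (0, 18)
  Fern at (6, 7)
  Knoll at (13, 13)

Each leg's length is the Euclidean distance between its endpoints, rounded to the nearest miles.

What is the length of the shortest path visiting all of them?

There are 4! = 24 possible orderings.
Sutton → Hadley → North → Fern → Knoll: 4+12+13+9 = 38
Sutton → Hadley → North → Knoll → Fern: 4+12+14+9 = 39
Sutton → Hadley → Fern → North → Knoll: 4+11+13+14 = 42
Sutton → Hadley → Fern → Knoll → North: 4+11+9+14 = 38
Sutton → Hadley → Knoll → North → Fern: 4+3+14+13 = 34
Sutton → Hadley → Knoll → Fern → North: 4+3+9+13 = 29
Sutton → North → Hadley → Fern → Knoll: 15+12+11+9 = 47
Sutton → North → Hadley → Knoll → Fern: 15+12+3+9 = 39
Sutton → North → Fern → Hadley → Knoll: 15+13+11+3 = 42
Sutton → North → Fern → Knoll → Hadley: 15+13+9+3 = 40
Sutton → North → Knoll → Hadley → Fern: 15+14+3+11 = 43
Sutton → North → Knoll → Fern → Hadley: 15+14+9+11 = 49
Sutton → Fern → Hadley → North → Knoll: 10+11+12+14 = 47
Sutton → Fern → Hadley → Knoll → North: 10+11+3+14 = 38
… (10 more)
Sutton → Knoll → Hadley → Fern → North: 1+3+11+13 = 28  ← best
The minimum is 28.
One shortest path: Sutton → Knoll → Hadley → Fern → North.

28 miles — the minimum one-way total.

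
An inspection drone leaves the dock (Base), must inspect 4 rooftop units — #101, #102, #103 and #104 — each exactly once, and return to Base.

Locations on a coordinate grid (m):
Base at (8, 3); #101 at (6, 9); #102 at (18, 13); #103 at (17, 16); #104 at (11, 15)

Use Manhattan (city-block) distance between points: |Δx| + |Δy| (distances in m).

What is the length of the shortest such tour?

Minimum total distance: 50 m.

There are 12 distinct closed tours to check (reversals are equivalent).
Base → #101 → #102 → #103 → #104 → Base: 8+16+4+7+15 = 50
Base → #101 → #102 → #104 → #103 → Base: 8+16+9+7+22 = 62
Base → #101 → #103 → #102 → #104 → Base: 8+18+4+9+15 = 54
Base → #101 → #103 → #104 → #102 → Base: 8+18+7+9+20 = 62
Base → #101 → #104 → #102 → #103 → Base: 8+11+9+4+22 = 54
Base → #101 → #104 → #103 → #102 → Base: 8+11+7+4+20 = 50
Base → #102 → #101 → #103 → #104 → Base: 20+16+18+7+15 = 76
Base → #102 → #101 → #104 → #103 → Base: 20+16+11+7+22 = 76
Base → #102 → #103 → #101 → #104 → Base: 20+4+18+11+15 = 68
Base → #102 → #104 → #101 → #103 → Base: 20+9+11+18+22 = 80
Base → #103 → #101 → #102 → #104 → Base: 22+18+16+9+15 = 80
Base → #103 → #102 → #101 → #104 → Base: 22+4+16+11+15 = 68
The minimum is 50.
One optimal route: Base → #101 → #102 → #103 → #104 → Base (or its reverse).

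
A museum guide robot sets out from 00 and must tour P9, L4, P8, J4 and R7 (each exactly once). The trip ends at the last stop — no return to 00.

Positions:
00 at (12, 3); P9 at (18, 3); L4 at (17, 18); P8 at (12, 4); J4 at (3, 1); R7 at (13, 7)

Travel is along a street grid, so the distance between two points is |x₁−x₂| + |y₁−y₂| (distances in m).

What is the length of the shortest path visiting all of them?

There are 5! = 120 possible orderings.
00 → P9 → L4 → P8 → J4 → R7: 6+16+19+12+16 = 69
00 → P9 → L4 → P8 → R7 → J4: 6+16+19+4+16 = 61
00 → P9 → L4 → J4 → P8 → R7: 6+16+31+12+4 = 69
00 → P9 → L4 → J4 → R7 → P8: 6+16+31+16+4 = 73
00 → P9 → L4 → R7 → P8 → J4: 6+16+15+4+12 = 53
00 → P9 → L4 → R7 → J4 → P8: 6+16+15+16+12 = 65
00 → P9 → P8 → L4 → J4 → R7: 6+7+19+31+16 = 79
00 → P9 → P8 → L4 → R7 → J4: 6+7+19+15+16 = 63
00 → P9 → P8 → J4 → L4 → R7: 6+7+12+31+15 = 71
00 → P9 → P8 → J4 → R7 → L4: 6+7+12+16+15 = 56
00 → P9 → P8 → R7 → L4 → J4: 6+7+4+15+31 = 63
00 → P9 → P8 → R7 → J4 → L4: 6+7+4+16+31 = 64
00 → P9 → J4 → L4 → P8 → R7: 6+17+31+19+4 = 77
00 → P9 → J4 → L4 → R7 → P8: 6+17+31+15+4 = 73
… (106 more)
00 → J4 → P8 → R7 → P9 → L4: 11+12+4+9+16 = 52  ← best
The minimum is 52.
One shortest path: 00 → J4 → P8 → R7 → P9 → L4.

52 m — the minimum one-way total.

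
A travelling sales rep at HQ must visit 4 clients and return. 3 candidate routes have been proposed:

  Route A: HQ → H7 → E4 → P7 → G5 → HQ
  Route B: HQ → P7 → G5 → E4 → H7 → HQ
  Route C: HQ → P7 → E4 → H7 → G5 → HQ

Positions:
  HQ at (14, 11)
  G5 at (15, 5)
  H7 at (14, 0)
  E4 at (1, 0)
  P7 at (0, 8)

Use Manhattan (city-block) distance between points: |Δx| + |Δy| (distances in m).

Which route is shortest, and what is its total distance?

52 m — Route C is the shortest.

Route A: 11 + 13 + 9 + 18 + 7 = 58
Route B: 17 + 18 + 19 + 13 + 11 = 78
Route C: 17 + 9 + 13 + 6 + 7 = 52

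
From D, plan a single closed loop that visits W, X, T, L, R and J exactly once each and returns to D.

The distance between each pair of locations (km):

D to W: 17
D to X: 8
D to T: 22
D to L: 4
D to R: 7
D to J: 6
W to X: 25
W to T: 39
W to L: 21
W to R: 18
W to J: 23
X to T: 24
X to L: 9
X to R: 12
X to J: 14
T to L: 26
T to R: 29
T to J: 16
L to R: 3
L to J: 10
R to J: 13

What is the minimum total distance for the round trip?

Minimum total distance: 93 km.

With 6 stops there are 6!/2 = 360 distinct round trips (a route and its reverse cost the same).
D-W-X-T-L-R-J-D: 17+25+24+26+3+13+6 = 114
D-W-X-T-L-J-R-D: 17+25+24+26+10+13+7 = 122
D-W-X-T-R-L-J-D: 17+25+24+29+3+10+6 = 114
D-W-X-T-R-J-L-D: 17+25+24+29+13+10+4 = 122
D-W-X-T-J-L-R-D: 17+25+24+16+10+3+7 = 102
D-W-X-T-J-R-L-D: 17+25+24+16+13+3+4 = 102
D-W-X-L-T-R-J-D: 17+25+9+26+29+13+6 = 125
D-W-X-L-T-J-R-D: 17+25+9+26+16+13+7 = 113
… (352 more)
D-W-R-L-X-T-J-D: 17+18+3+9+24+16+6 = 93  ← best
The minimum is 93.
One optimal route: D → W → R → L → X → T → J → D (or its reverse).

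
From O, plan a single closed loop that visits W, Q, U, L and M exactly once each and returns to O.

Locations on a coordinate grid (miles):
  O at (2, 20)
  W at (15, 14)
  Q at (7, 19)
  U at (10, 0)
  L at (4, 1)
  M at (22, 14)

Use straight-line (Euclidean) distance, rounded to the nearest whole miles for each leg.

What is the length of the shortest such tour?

There are 60 distinct closed tours to check (reversals are equivalent).
O → W → Q → U → L → M → O: 14+9+19+6+22+21 = 91
O → W → Q → U → M → L → O: 14+9+19+18+22+19 = 101
O → W → Q → L → U → M → O: 14+9+18+6+18+21 = 86
O → W → Q → L → M → U → O: 14+9+18+22+18+22 = 103
O → W → Q → M → U → L → O: 14+9+16+18+6+19 = 82
O → W → Q → M → L → U → O: 14+9+16+22+6+22 = 89
O → W → U → Q → L → M → O: 14+15+19+18+22+21 = 109
O → W → U → Q → M → L → O: 14+15+19+16+22+19 = 105
O → W → U → L → Q → M → O: 14+15+6+18+16+21 = 90
O → W → U → L → M → Q → O: 14+15+6+22+16+5 = 78
O → W → U → M → Q → L → O: 14+15+18+16+18+19 = 100
O → W → U → M → L → Q → O: 14+15+18+22+18+5 = 92
O → W → L → Q → U → M → O: 14+17+18+19+18+21 = 107
O → W → L → Q → M → U → O: 14+17+18+16+18+22 = 105
… (46 more)
O → Q → W → M → U → L → O: 5+9+7+18+6+19 = 64  ← best
The minimum is 64.
One optimal route: O → Q → W → M → U → L → O (or its reverse).

64 miles — the shortest possible round trip.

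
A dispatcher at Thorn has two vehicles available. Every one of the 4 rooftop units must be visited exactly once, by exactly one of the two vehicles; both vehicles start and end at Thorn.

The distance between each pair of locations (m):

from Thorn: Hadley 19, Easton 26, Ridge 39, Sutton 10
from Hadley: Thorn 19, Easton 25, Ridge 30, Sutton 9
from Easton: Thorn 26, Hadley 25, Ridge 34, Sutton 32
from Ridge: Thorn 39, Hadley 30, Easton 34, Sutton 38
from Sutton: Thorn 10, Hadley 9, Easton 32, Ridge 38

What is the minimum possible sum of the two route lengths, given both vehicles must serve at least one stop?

Try each way of splitting the stops between the two vehicles (each non-empty) and, for each split, find the best tour for each vehicle:
  {Hadley} + {Easton, Ridge, Sutton}: 38 + 108 = 146
  {Easton} + {Hadley, Ridge, Sutton}: 52 + 88 = 140
  {Hadley, Easton} + {Ridge, Sutton}: 70 + 87 = 157
  {Ridge} + {Hadley, Easton, Sutton}: 78 + 70 = 148
  {Hadley, Ridge} + {Easton, Sutton}: 88 + 68 = 156
  {Easton, Ridge} + {Hadley, Sutton}: 99 + 38 = 137
  … (7 splits in total)
  {Hadley, Easton, Ridge} + {Sutton}: 109 + 20 = 129  ← best
Best: vehicle 1 Thorn → Hadley → Ridge → Easton → Thorn = 109; vehicle 2 Thorn → Sutton → Thorn = 20; combined 129.

129 m — the smallest possible combined total.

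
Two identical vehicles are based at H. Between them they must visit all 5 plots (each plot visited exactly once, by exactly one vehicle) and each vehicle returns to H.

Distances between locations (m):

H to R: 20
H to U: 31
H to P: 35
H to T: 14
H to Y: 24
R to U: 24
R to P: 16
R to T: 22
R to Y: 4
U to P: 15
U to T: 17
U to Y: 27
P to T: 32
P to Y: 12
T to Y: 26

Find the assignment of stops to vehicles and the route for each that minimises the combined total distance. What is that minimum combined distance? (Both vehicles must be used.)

There are 2^4 − 1 = 15 ways to divide the 5 stops into two non-empty groups. For each, the best each vehicle can do is its own shortest tour through its group:
  {R} + {U, P, T, Y}: 40 + 82 = 122
  {U} + {R, P, T, Y}: 62 + 82 = 144
  {R, U} + {P, T, Y}: 75 + 82 = 157
  {P} + {R, U, T, Y}: 70 + 82 = 152
  {R, P} + {U, T, Y}: 71 + 82 = 153
  {U, P} + {R, T, Y}: 81 + 64 = 145
  … (15 splits in total)
  {T} + {R, U, P, Y}: 28 + 82 = 110  ← best
Best: vehicle 1 H → T → H = 28; vehicle 2 H → R → Y → P → U → H = 82; combined 110.

110 m — the smallest possible combined total.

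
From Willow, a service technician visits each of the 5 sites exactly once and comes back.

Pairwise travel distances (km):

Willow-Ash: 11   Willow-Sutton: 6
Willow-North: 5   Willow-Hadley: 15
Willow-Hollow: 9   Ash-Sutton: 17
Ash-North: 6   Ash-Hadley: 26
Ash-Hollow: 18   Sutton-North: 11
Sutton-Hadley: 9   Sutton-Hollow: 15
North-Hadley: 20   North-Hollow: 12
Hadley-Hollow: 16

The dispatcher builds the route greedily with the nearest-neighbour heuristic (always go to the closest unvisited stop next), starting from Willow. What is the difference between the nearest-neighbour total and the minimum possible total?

2 km longer than the optimal tour.

Willow: North=5, Sutton=6, Hollow=9, Ash=11, Hadley=15 ⇒ North
North: Ash=6, Sutton=11, Hollow=12, Hadley=20 ⇒ Ash
Ash: Sutton=17, Hollow=18, Hadley=26 ⇒ Sutton
Sutton: Hadley=9, Hollow=15 ⇒ Hadley
Hadley: Hollow=16 ⇒ Hollow
NN route Willow → North → Ash → Sutton → Hadley → Hollow → Willow costs 62.
Optimal: Willow → Ash → North → Hollow → Hadley → Sutton → Willow costs 60 (by enumerating all 60 distinct tours).
Excess = 62 − 60 = 2.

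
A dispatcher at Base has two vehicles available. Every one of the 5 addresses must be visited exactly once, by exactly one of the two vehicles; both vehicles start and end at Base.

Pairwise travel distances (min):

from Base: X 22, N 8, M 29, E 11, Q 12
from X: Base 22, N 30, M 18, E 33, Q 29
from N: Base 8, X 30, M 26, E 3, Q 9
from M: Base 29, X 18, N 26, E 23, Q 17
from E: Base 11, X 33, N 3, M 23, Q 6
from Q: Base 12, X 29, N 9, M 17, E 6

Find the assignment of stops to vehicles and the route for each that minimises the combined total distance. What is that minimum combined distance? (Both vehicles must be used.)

Try each way of splitting the stops between the two vehicles (each non-empty) and, for each split, find the best tour for each vehicle:
  {X} + {N, M, E, Q}: 44 + 63 = 107
  {N} + {X, M, E, Q}: 16 + 74 = 90
  {X, N} + {M, E, Q}: 60 + 63 = 123
  {M} + {X, N, E, Q}: 58 + 68 = 126
  {X, M} + {N, E, Q}: 69 + 29 = 98
  {N, M} + {X, E, Q}: 63 + 68 = 131
  … (15 splits in total)
Best: vehicle 1 Base → N → Base = 16; vehicle 2 Base → X → M → Q → E → Base = 74; combined 90.

90 min — the smallest possible combined total.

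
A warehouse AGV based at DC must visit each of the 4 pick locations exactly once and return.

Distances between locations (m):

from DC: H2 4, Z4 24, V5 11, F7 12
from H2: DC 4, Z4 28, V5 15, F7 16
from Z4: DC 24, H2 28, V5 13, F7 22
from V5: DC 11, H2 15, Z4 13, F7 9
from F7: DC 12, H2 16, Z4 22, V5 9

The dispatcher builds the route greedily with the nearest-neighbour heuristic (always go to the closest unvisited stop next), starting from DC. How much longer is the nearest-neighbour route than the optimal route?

The nearest-neighbour route is 8 m longer than optimal.

DC: H2=4, V5=11, F7=12, Z4=24 ⇒ H2
H2: V5=15, F7=16, Z4=28 ⇒ V5
V5: F7=9, Z4=13 ⇒ F7
F7: Z4=22 ⇒ Z4
NN route DC → H2 → V5 → F7 → Z4 → DC costs 74.
Optimal: DC → H2 → Z4 → V5 → F7 → DC costs 66 (by enumerating all 12 distinct tours).
Excess = 74 − 66 = 8.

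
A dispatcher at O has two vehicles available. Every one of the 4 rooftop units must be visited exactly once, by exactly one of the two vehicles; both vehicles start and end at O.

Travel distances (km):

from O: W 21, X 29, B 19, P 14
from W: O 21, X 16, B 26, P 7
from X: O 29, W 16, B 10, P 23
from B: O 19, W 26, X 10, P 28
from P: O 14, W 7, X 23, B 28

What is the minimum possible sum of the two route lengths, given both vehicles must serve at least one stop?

There are 2^3 − 1 = 7 ways to divide the 4 stops into two non-empty groups. For each, the best each vehicle can do is its own shortest tour through its group:
  {W} + {X, B, P}: 42 + 66 = 108
  {X} + {W, B, P}: 58 + 66 = 124
  {W, X} + {B, P}: 66 + 61 = 127
  {B} + {W, X, P}: 38 + 66 = 104
  {W, B} + {X, P}: 66 + 66 = 132
  {X, B} + {W, P}: 58 + 42 = 100
  … (7 splits in total)
  {W, X, B} + {P}: 66 + 28 = 94  ← best
Best: vehicle 1 O → W → X → B → O = 66; vehicle 2 O → P → O = 28; combined 94.

94 km — the smallest possible combined total.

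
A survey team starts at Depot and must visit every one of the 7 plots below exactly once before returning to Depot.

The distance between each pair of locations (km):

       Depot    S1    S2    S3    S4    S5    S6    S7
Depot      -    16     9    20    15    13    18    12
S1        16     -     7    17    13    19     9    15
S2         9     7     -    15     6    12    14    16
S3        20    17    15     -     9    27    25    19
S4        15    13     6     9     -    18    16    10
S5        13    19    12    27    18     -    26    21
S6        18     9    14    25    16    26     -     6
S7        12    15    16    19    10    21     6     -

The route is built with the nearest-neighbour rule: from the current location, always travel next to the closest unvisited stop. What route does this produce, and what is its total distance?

Depot → [S2:9 / S7:12 / S5:13 / S4:15 / S1:16 / S6:18 / S3:20] → S2 (9)
S2 → [S4:6 / S1:7 / S5:12 / S6:14 / S3:15 / S7:16] → S4 (6)
S4 → [S3:9 / S7:10 / S1:13 / S6:16 / S5:18] → S3 (9)
S3 → [S1:17 / S7:19 / S6:25 / S5:27] → S1 (17)
S1 → [S6:9 / S7:15 / S5:19] → S6 (9)
S6 → [S7:6 / S5:26] → S7 (6)
S7 → [S5:21] → S5 (21)
Return S5→Depot: 13.
Total = 9 + 6 + 9 + 17 + 9 + 6 + 21 + 13 = 90.

Total distance 90 km via the nearest-neighbour route Depot → S2 → S4 → S3 → S1 → S6 → S7 → S5 → Depot.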